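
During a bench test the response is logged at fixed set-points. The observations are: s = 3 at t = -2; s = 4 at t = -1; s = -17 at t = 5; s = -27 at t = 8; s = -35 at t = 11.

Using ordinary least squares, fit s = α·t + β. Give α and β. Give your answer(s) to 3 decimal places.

α = -3.104, β = -1.363

From the data, Σt·t = 215, Σt = 21, Σ1 = 5.
And Σt·s = -696, Σs = -72.
So AᵀA·[α, β]ᵀ = Aᵀs: [[215, 21]; [21, 5]]·[α, β]ᵀ = [-696, -72]ᵀ.
Δ = 215·5 − 21² = 634.
α = ((-696)·5 − 21·(-72))/634 = -984/317; β = (215·(-72) − 21·(-696))/634 = -432/317.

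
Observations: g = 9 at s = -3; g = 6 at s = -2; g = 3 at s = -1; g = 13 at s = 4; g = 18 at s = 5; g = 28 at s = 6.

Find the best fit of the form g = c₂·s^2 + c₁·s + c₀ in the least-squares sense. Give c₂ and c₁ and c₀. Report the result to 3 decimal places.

The normal system MᵀM·[c₂, c₁, c₀]ᵀ = Mᵀg is [[2275, 369, 91]; [369, 91, 9]; [91, 9, 6]]·[c₂, c₁, c₀]ᵀ = [1774, 268, 77]ᵀ.
Row-reducing yields c₂ = 223/296, c₁ = -2683/9176, c₀ = 2117/1147.

c₂ = 0.753, c₁ = -0.292, c₀ = 1.846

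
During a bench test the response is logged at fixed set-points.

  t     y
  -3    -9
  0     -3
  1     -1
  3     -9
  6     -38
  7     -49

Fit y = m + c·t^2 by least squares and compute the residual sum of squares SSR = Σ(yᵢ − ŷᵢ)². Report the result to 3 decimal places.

SSR = 8.729

AᵀA·[m, c]ᵀ = Aᵀy reads: 6·m + 104·c = -109;  104·m + 3860·c = -3932.
Determinant 6·3860 − 104² = 12344.
m = ((-109)·3860 − 104·(-3932))/12344 = -2953/3086; c = (6·(-3932) − 104·(-109))/12344 = -1532/1543.
Residuals: 2755/3086, -6305/3086, 2931/3086, 2755/3086, -4011/3086, 1875/3086; SSR = 26937/3086.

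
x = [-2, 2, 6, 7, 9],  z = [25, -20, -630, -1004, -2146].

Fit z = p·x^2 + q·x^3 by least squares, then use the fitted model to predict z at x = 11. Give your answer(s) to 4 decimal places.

ẑ = -3931.7058

Forming AᵀA = [[10290, 83632]; [83632, 695874]] and Aᵀz = [-245682, -2045246]ᵀ gives AᵀA·[p, q]ᵀ = Aᵀz.
Δ = 10290·695874 − 83632² = 166232036.
p = ((-245682)·695874 − 83632·(-2045246))/166232036 = 21074351/41558009; q = (10290·(-2045246) − 83632·(-245682))/166232036 = -124676079/41558009.
At x = 11: ẑ = (21074351/41558009)·(121) + (-124676079/41558009)·(1331) = -163393864678/41558009.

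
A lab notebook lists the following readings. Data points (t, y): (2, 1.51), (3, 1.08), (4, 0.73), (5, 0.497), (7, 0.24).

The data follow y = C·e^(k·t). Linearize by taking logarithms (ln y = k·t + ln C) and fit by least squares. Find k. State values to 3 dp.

k = -0.371

Let Y = ln y. Fitting Y = k·t + ln C by least squares:
Σt = 21.0000, Σ(t)² = 103.0000, Σln y = -1.9519, Σt·ln y = -13.6894.
Equations: 103.0000·k + 21.0000·ln C = -13.6894;  21.0000·k + 5·ln C = -1.9519.
Δ = 103.0000·5 − (21.0000)² = 74.0000; k = (-13.6894·5 − 21.0000·-1.9519)/74.0000 = -0.37103, ln C = (103.0000·-1.9519 − 21.0000·-13.6894)/74.0000 = 1.16796.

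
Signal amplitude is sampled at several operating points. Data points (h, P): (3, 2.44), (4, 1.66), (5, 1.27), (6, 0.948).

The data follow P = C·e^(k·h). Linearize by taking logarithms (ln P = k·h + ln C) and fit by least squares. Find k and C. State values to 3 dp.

k = -0.310, C = 6.007

Linearized form: ln P = k·h + ln C. From the 4 transformed points,
Σh = 18.0000, Σ(h)² = 86.0000, Σln P = 1.5844, Σh·ln P = 5.5779.
Equations: 86.0000·k + 18.0000·ln C = 5.5779;  18.0000·k + 4·ln C = 1.5844.
Solving (det = 20.0000): k = -0.31040, ln C = 1.79291, so C = exp(1.79291) = 6.00689.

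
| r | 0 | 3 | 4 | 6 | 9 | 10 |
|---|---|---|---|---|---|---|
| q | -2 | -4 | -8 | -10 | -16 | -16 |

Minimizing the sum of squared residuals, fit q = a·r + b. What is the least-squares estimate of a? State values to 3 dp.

From the data, Σr·r = 242, Σr = 32, Σ1 = 6.
And Σr·q = -408, Σq = -56.
det = 242·6 − 32² = 428.
a = ((-408)·6 − 32·(-56))/428 = -164/107; b = (242·(-56) − 32·(-408))/428 = -124/107.

a = -1.533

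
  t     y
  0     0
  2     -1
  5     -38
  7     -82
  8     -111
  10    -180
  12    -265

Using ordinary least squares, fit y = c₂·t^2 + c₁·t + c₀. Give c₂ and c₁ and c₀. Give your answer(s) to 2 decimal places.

c₂ = -2.07, c₁ = 2.63, c₀ = 0.75

The normal system MᵀM·[c₂, c₁, c₀]ᵀ = Mᵀy is [[37874, 3716, 386]; [3716, 386, 44]; [386, 44, 7]]·[c₂, c₁, c₀]ᵀ = [-68236, -6634, -677]ᵀ.
Inverting the 3×3 Gram matrix, [c₂, c₁, c₀]ᵀ = [-183245/88627, 233285/88627, 66793/88627]ᵀ.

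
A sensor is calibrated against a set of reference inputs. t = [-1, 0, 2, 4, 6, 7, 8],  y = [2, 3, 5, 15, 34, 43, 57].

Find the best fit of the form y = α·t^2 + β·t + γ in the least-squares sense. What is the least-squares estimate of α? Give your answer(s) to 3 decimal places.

Normal-equation sums: Σt^2·t^2 = 8066, Σt^2·t = 1142, Σt^2 = 170, Σt·t = 170, Σt = 26, Σ1 = 7.
Moment sums: Σt^2·y = 7241, Σt·y = 1029, Σy = 159.
So AᵀA·[α, β, γ]ᵀ = Aᵀy: [[8066, 1142, 170]; [1142, 170, 26]; [170, 26, 7]]·[α, β, γ]ᵀ = [7241, 1029, 159]ᵀ.
Solving the 3×3 system (Gaussian elimination) gives α = 42539/49764, β = 1345/49764, γ = 699/377.

α = 0.855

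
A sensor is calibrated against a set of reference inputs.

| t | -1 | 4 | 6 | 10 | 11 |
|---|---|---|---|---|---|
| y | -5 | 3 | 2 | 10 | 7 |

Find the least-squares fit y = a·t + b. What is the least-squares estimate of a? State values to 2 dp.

Compute the Gram sums: Σt·t = 274, Σt = 30, Σ1 = 5.
Right-hand side: Σt·y = 206, Σy = 17.
Δ = 274·5 − 30² = 470.
a = (206·5 − 30·17)/470 = 52/47; b = (274·17 − 30·206)/470 = -761/235.

a = 1.11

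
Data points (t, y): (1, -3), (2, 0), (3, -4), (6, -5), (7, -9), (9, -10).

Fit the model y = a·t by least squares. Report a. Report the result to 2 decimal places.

a = -1.10

The normal system AᵀA·[a]ᵀ = Aᵀy is [[180]]·[a]ᵀ = [-198]ᵀ.
Hence a = -198 / 180 ≈ -1.1.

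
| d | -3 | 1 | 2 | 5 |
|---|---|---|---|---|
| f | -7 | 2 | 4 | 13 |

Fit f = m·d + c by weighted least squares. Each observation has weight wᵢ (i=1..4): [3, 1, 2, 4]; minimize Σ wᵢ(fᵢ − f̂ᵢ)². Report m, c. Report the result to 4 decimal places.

Sums needed: Σwᵢ·d·d = 136, Σwᵢ·d = 16, Σwᵢ·1 = 10.
For XᵀWf: Σwᵢ·d·f = 341, Σwᵢ·f = 41.
XᵀWX·[m, c]ᵀ = XᵀWf becomes [[136, 16]; [16, 10]]·[m, c]ᵀ = [341, 41]ᵀ.
Δ = 136·10 − 16² = 1104.
m = (341·10 − 16·41)/1104 = 459/184; c = (136·41 − 16·341)/1104 = 5/46.

m = 2.4946, c = 0.1087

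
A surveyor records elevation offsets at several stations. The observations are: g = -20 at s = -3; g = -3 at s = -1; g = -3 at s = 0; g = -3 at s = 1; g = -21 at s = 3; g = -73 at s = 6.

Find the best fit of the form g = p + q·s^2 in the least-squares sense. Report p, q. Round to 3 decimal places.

With design matrix M, MᵀM = [[6, 56]; [56, 1460]] and Mᵀg = [-123, -3003]ᵀ.
Determinant 6·1460 − 56² = 5624.
p = ((-123)·1460 − 56·(-3003))/5624 = -2853/1406; q = (6·(-3003) − 56·(-123))/5624 = -5565/2812.

p = -2.029, q = -1.979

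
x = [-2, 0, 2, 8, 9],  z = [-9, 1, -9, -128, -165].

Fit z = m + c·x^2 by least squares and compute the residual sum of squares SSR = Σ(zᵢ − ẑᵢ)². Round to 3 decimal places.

SSR = 6.047

MᵀM·[m, c]ᵀ = Mᵀz reads: 5·m + 153·c = -310;  153·m + 10689·c = -21629.
Determinant 5·10689 − 153² = 30036.
m = ((-310)·10689 − 153·(-21629))/30036 = -1451/10012; c = (5·(-21629) − 153·(-310))/30036 = -60715/30036.
Residuals: -23111/30036, 11463/10012, -23111/30036, 45505/30036, -2806/2503; SSR = 181627/30036.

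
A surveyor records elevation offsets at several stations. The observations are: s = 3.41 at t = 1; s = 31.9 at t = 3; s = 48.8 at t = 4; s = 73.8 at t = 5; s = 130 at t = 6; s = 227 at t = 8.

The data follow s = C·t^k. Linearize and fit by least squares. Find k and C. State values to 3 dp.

Linearized form: ln s = k·ln t + ln C. From the 6 transformed points,
XᵀX = [[13.2535, 7.9655]; [7.9655, 6]], rhs = [36.1187, 23.1709]ᵀ  (here Σln t = 7.9655, Σ(ln t)² = 13.2535, Σln s = 23.1709, Σln t·ln s = 36.1187).
Slope k = (n·Σln t·ln s − Σln t·Σln s)/(n·Σ(ln t)² − (Σln t)²) = (6·36.1187 − 7.9655·23.1709)/16.0713 = 2.00005; ln C = (Σln s − k·Σln t)/n = 1.20657, so C = exp(1.20657) = 3.34199.

k = 2.000, C = 3.342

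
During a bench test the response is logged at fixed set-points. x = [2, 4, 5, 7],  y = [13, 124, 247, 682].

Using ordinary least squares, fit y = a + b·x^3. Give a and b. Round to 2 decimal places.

Compute the Gram sums: Σ1 = 4, Σx^3 = 540, Σx^3·x^3 = 137434.
Right-hand side: Σy = 1066, Σx^3·y = 272841.
det = 4·137434 − 540² = 258136.
a = (1066·137434 − 540·272841)/258136 = -103687/32267; b = (4·272841 − 540·1066)/258136 = 128931/64534.

a = -3.21, b = 2.00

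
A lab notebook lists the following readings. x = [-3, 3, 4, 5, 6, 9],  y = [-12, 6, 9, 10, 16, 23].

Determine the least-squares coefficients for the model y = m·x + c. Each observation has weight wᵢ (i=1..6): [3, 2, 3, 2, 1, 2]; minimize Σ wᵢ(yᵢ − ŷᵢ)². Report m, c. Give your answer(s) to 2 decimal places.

m = 2.92, c = -3.13

MᵀWM·[m, c]ᵀ = MᵀWy reads: 341·m + 43·c = 862;  43·m + 13·c = 85.
Determinant 341·13 − 43² = 2584.
m = (862·13 − 43·85)/2584 = 7551/2584; c = (341·85 − 43·862)/2584 = -8081/2584.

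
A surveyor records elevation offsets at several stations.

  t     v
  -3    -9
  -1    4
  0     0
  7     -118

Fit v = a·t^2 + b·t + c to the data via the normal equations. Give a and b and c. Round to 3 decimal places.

From the data, Σt^2·t^2 = 2483, Σt^2·t = 315, Σt^2 = 59, Σt·t = 59, Σt = 3, Σ1 = 4.
Moment sums: Σt^2·v = -5859, Σt·v = -803, Σv = -123.
XᵀX·[a, b, c]ᵀ = Xᵀv becomes [[2483, 315, 59]; [315, 59, 3]; [59, 3, 4]]·[a, b, c]ᵀ = [-5859, -803, -123]ᵀ.
Solving the 3×3 system (Gaussian elimination) gives a = -18552/9109, b = -25573/9109, c = 12720/9109.

a = -2.037, b = -2.807, c = 1.396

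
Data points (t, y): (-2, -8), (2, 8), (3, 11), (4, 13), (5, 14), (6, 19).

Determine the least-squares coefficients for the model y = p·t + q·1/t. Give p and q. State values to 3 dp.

p = 2.905, q = 4.661

Forming AᵀA = [[94, 6]; [6, 2669/3600]] and Aᵀy = [301, 1253/60]ᵀ gives AᵀA·[p, q]ᵀ = Aᵀy.
det = 94·(2669/3600) − 6² = 60643/1800.
p = (301·(2669/3600) − 6·(1253/60))/(60643/1800) = 352289/121286; q = (94·(1253/60) − 6·301)/(60643/1800) = 282660/60643.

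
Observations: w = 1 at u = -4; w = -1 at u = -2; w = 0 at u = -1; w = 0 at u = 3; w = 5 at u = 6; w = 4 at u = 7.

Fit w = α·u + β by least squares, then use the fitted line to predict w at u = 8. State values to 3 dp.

ŵ = 4.222

The normal equations are: 115·α + 9·β = 56;  9·α + 6·β = 9.
(Σu·u = 115, Σu = 9, Σ1 = 6, Σu·w = 56, Σw = 9.)
Δ = 115·6 − 9² = 609.
α = (56·6 − 9·9)/609 = 85/203; β = (115·9 − 9·56)/609 = 177/203.
At u = 8: ŵ = (85/203)·(8) + (177/203)·(1) = 857/203.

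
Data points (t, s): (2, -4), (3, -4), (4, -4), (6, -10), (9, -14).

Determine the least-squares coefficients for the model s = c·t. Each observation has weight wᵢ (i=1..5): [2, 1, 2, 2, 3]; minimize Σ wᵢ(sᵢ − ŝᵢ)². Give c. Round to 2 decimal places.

Sums needed: Σwᵢ·t·t = 364.
Moment sums: Σwᵢ·t·s = -558.
Normal equations: [[364]]·[c]ᵀ = [-558]ᵀ.
Hence c = -558 / 364 ≈ -1.53297.

c = -1.53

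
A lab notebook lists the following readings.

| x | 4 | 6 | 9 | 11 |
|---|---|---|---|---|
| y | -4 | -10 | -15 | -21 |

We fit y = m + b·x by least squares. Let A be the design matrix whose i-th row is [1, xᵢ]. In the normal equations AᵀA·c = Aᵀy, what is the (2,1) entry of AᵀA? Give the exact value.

30

Row 2 ↔ basis x, column 1 ↔ basis 1, so (AᵀA)_{2,1} = Σᵢ x = (4)·(1) + (6)·(1) + (9)·(1) + (11)·(1) = 30.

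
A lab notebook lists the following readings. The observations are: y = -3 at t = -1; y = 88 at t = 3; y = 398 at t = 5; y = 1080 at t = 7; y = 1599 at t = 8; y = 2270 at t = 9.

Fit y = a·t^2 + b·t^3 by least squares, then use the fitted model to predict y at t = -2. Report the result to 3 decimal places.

ŷ = -20.692

The normal equations are: 13765·a + 111991·b = 349865;  111991·a + 927589·b = 2896087.
Determinant 13765·927589 − 111991² = 226278504.
a = (349865·927589 − 111991·2896087)/226278504 = 48811567/56569626; b = (13765·2896087 − 111991·349865)/226278504 = 170726585/56569626.
At t = -2: ŷ = (48811567/56569626)·(4) + (170726585/56569626)·(-8) = -195094402/9428271.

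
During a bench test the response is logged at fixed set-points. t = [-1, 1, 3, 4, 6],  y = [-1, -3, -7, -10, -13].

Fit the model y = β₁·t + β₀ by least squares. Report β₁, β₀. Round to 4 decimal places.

β₁ = -1.8014, β₀ = -2.1164

Entries of MᵀM: Σt·t = 63, Σt = 13, Σ1 = 5.
Right-hand side: Σt·y = -141, Σy = -34.
Normal equations: [[63, 13]; [13, 5]]·[β₁, β₀]ᵀ = [-141, -34]ᵀ.
Δ = 63·5 − 13² = 146.
β₁ = ((-141)·5 − 13·(-34))/146 = -263/146; β₀ = (63·(-34) − 13·(-141))/146 = -309/146.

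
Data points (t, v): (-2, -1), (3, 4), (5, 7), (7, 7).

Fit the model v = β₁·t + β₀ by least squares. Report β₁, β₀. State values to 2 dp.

β₁ = 0.96, β₀ = 1.15

Forming MᵀM = [[87, 13]; [13, 4]] and Mᵀv = [98, 17]ᵀ gives MᵀM·[β₁, β₀]ᵀ = Mᵀv.
Determinant 87·4 − 13² = 179.
β₁ = (98·4 − 13·17)/179 = 171/179; β₀ = (87·17 − 13·98)/179 = 205/179.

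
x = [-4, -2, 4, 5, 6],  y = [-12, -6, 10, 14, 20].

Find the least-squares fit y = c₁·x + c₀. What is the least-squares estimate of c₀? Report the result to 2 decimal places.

Setting ∂/∂c₁ … = 0 gives: 97·c₁ + 9·c₀ = 290;  9·c₁ + 5·c₀ = 26.
(Σx·x = 97, Σx = 9, Σ1 = 5, Σx·y = 290, Σy = 26.)
Eliminating c₀: 5·(row 1) − 9·(row 2) gives 404·c₁ = 5·290 − 9·26 = 1216, so c₁ = 304/101.
Then c₀ = (26 − 9·(304/101))/5 = -22/101.

c₀ = -0.22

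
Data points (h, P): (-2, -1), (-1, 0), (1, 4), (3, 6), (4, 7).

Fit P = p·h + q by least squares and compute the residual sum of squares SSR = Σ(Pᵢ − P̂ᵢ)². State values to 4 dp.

Setting ∂/∂p … = 0 gives: 31·p + 5·q = 52;  5·p + 5·q = 16.
Determinant 31·5 − 5² = 130.
p = (52·5 − 5·16)/130 = 18/13; q = (31·16 − 5·52)/130 = 118/65.
Residuals: -3/65, -28/65, 4/5, 2/65, -23/65; SSR = 62/65.

SSR = 0.9538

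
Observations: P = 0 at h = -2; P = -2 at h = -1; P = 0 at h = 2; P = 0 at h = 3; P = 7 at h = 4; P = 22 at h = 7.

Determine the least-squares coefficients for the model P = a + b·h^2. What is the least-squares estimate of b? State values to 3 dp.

The normal system AᵀA·[a, b]ᵀ = AᵀP is [[6, 83]; [83, 2771]]·[a, b]ᵀ = [27, 1188]ᵀ.
det = 6·2771 − 83² = 9737.
a = (27·2771 − 83·1188)/9737 = -23787/9737; b = (6·1188 − 83·27)/9737 = 4887/9737.

b = 0.502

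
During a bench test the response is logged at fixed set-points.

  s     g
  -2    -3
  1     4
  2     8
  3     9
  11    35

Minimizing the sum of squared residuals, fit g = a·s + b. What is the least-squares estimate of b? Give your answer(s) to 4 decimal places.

b = 1.6957

Sums needed: Σs·s = 139, Σs = 15, Σ1 = 5.
Moment sums: Σs·g = 438, Σg = 53.
MᵀM·[a, b]ᵀ = Mᵀg becomes [[139, 15]; [15, 5]]·[a, b]ᵀ = [438, 53]ᵀ.
Δ = 139·5 − 15² = 470.
a = (438·5 − 15·53)/470 = 279/94; b = (139·53 − 15·438)/470 = 797/470.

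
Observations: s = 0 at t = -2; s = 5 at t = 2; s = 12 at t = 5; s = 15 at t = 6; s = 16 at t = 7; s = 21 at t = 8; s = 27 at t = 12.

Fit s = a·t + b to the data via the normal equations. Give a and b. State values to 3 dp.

a = 2.029, b = 2.702

Compute the Gram sums: Σt·t = 326, Σt = 38, Σ1 = 7.
Moment sums: Σt·s = 764, Σs = 96.
det = 326·7 − 38² = 838.
a = (764·7 − 38·96)/838 = 850/419; b = (326·96 − 38·764)/838 = 1132/419.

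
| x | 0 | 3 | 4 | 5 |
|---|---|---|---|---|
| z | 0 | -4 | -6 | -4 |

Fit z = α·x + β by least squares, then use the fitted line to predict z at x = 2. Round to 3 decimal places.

ẑ = -2.500

Entries of AᵀA: Σx·x = 50, Σx = 12, Σ1 = 4.
And Σx·z = -56, Σz = -14.
So AᵀA·[α, β]ᵀ = Aᵀz: [[50, 12]; [12, 4]]·[α, β]ᵀ = [-56, -14]ᵀ.
Δ = 50·4 − 12² = 56.
α = ((-56)·4 − 12·(-14))/56 = -1; β = (50·(-14) − 12·(-56))/56 = -1/2.
At x = 2: ẑ = (-1)·(2) + (-1/2)·(1) = -5/2.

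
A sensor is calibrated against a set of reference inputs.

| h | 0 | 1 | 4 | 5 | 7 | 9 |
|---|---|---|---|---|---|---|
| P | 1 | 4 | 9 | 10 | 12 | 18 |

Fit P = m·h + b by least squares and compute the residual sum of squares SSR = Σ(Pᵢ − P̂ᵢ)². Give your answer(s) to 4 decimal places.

With design matrix A, AᵀA = [[172, 26]; [26, 6]] and AᵀP = [336, 54]ᵀ.
Δ = 172·6 − 26² = 356.
m = (336·6 − 26·54)/356 = 153/89; b = (172·54 − 26·336)/356 = 138/89.
Residuals: -49/89, 65/89, 51/89, -13/89, -141/89, 87/89; SSR = 414/89.

SSR = 4.6517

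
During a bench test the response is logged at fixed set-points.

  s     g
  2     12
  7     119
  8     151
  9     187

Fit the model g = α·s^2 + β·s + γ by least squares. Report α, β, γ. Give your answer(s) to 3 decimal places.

α = 1.804, β = 5.149, γ = -5.509

Normal-equation sums: Σs^2·s^2 = 13074, Σs^2·s = 1592, Σs^2 = 198, Σs·s = 198, Σs = 26, Σ1 = 4.
And Σs^2·g = 30690, Σs·g = 3748, Σg = 469.
Normal equations: [[13074, 1592, 198]; [1592, 198, 26]; [198, 26, 4]]·[α, β, γ]ᵀ = [30690, 3748, 469]ᵀ.
Solving the 3×3 system (Gaussian elimination) gives α = 3413/1892, β = 9741/1892, γ = -10423/1892.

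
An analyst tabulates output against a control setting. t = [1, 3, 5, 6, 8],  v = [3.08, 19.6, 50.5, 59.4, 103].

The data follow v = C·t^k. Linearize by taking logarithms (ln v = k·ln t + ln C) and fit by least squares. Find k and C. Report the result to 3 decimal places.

Let Y = ln v. Fitting Y = k·ln t + ln C by least squares:
Σln t = 6.5793, Σ(ln t)² = 11.3317, Σln v = 16.7415, Σln t·ln v = 26.5368.
Equations: 11.3317·k + 6.5793·ln C = 26.5368;  6.5793·k + 5·ln C = 16.7415.
Solving (det = 13.3720): k = 1.68546, ln C = 1.13048, so C = exp(1.13048) = 3.09715.

k = 1.685, C = 3.097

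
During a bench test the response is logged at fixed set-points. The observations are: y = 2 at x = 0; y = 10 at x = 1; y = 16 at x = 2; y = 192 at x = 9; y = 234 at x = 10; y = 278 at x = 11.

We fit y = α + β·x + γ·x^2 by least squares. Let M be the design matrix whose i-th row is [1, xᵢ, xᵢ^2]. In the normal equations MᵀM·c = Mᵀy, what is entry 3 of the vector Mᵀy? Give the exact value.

Entry 3 ↔ basis x^2, so (Mᵀy)_{3} = Σᵢ (x^2)·yᵢ = (0)·(2) + (1)·(10) + (4)·(16) + (81)·(192) + (100)·(234) + (121)·(278) = 72664.

72664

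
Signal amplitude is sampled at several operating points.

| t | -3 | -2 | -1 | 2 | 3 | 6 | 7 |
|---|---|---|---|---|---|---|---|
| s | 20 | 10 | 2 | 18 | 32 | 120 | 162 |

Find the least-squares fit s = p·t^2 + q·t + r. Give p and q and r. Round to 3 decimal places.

From the data, Σt^2·t^2 = 3892, Σt^2·t = 558, Σt^2 = 112, Σt·t = 112, Σt = 12, Σ1 = 7.
For Mᵀs: Σt^2·s = 12840, Σt·s = 1904, Σs = 364.
So MᵀM·[p, q, r]ᵀ = Mᵀs: [[3892, 558, 112]; [558, 112, 12]; [112, 12, 7]]·[p, q, r]ᵀ = [12840, 1904, 364]ᵀ.
Solving the 3×3 system (Gaussian elimination) gives p = 302720/101577, q = 10012/4837, r = 78052/101577.

p = 2.980, q = 2.070, r = 0.768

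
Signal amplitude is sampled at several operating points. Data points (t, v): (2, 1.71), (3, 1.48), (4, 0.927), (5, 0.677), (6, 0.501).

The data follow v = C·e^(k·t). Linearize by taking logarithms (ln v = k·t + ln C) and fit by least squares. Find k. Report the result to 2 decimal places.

k = -0.32

Linearized form: ln v = k·t + ln C. From the 5 transformed points,
AᵀA = [[90.0000, 20.0000]; [20.0000, 5]], rhs = [-4.1514, -0.2285]ᵀ  (here Σt = 20.0000, Σ(t)² = 90.0000, Σln v = -0.2285, Σt·ln v = -4.1514).
Slope k = (n·Σt·ln v − Σt·Σln v)/(n·Σ(t)² − (Σt)²) = (5·-4.1514 − 20.0000·-0.2285)/50.0000 = -0.32374; ln C = (Σln v − k·Σt)/n = 1.24926.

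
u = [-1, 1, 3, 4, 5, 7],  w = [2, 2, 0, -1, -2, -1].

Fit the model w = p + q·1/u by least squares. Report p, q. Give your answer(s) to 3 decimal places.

With design matrix X, XᵀX = [[6, 389/420]; [389/420, 394081/176400]] and Xᵀw = [0, -111/140]ᵀ.
Eliminating q: (394081/176400)·(row 1) − (389/420)·(row 2) gives (442633/35280)·p = (394081/176400)·0 − (389/420)·(-111/140) = 14393/19600, so p = 129537/2213165.
Then q = ((-111/140) − (389/420)·(129537/2213165))/(394081/176400) = -167832/442633.

p = 0.059, q = -0.379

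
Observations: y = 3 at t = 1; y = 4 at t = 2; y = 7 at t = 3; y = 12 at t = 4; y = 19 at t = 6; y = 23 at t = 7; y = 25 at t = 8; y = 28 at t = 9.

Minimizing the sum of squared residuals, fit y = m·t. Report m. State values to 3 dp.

Normal-equation sums: Σt·t = 260.
Moment sums: Σt·y = 807.
Hence m = 807 / 260 ≈ 3.10385.

m = 3.104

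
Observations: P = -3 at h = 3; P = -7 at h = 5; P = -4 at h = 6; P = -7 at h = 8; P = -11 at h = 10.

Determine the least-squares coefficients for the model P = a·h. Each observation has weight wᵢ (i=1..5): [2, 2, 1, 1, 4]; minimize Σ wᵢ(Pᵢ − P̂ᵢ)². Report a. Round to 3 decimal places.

The normal system MᵀWM·[a]ᵀ = MᵀWP is [[568]]·[a]ᵀ = [-608]ᵀ.
Hence a = -608 / 568 ≈ -1.07042.

a = -1.070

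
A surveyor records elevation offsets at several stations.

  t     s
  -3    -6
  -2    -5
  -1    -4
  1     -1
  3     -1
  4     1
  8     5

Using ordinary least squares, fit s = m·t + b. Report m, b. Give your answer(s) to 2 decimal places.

Setting ∂/∂m … = 0 gives: 104·m + 10·b = 72;  10·m + 7·b = -11.
(Σt·t = 104, Σt = 10, Σ1 = 7, Σt·s = 72, Σs = -11.)
Eliminating b: 7·(row 1) − 10·(row 2) gives 628·m = 7·72 − 10·(-11) = 614, so m = 307/314.
Then b = ((-11) − 10·(307/314))/7 = -466/157.

m = 0.98, b = -2.97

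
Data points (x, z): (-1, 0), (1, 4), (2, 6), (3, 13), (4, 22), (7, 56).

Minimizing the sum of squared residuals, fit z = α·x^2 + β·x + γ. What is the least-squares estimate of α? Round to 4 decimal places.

α = 0.9251

From the data, Σx^2·x^2 = 2756, Σx^2·x = 442, Σx^2 = 80, Σx·x = 80, Σx = 16, Σ1 = 6.
Right-hand side: Σx^2·z = 3241, Σx·z = 535, Σz = 101.
Normal equations: [[2756, 442, 80]; [442, 80, 16]; [80, 16, 6]]·[α, β, γ]ᵀ = [3241, 535, 101]ᵀ.
Inverting the 3×3 Gram matrix, [α, β, γ]ᵀ = [2137/2310, 3349/2310, 487/770]ᵀ.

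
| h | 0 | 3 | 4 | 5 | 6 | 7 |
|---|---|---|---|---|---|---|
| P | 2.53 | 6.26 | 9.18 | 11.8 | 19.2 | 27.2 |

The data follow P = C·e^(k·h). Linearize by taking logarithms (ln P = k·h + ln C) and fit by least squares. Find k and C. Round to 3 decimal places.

k = 0.339, C = 2.390

With ln Pᵢ as the transformed response and hᵢ as the regressor:
XᵀX = [[135.0000, 25.0000]; [25.0000, 6]], rhs = [67.5631, 13.7057]ᵀ  (here Σh = 25.0000, Σ(h)² = 135.0000, Σln P = 13.7057, Σh·ln P = 67.5631).
Solving (det = 185.0000): k = 0.33912, ln C = 0.87127, so C = exp(0.87127) = 2.38995.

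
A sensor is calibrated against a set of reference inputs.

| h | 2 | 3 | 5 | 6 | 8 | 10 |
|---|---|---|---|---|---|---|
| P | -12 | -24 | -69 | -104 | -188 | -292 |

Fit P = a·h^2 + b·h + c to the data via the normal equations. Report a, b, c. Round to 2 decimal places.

Setting ∂/∂a … = 0 gives: 16114·a + 1888·b + 238·c = -46965;  1888·a + 238·b + 34·c = -5489;  238·a + 34·b + 6·c = -689.
(Σh^2·h^2 = 16114, Σh^2·h = 1888, Σh^2 = 238, Σh·h = 238, Σh = 34, Σ1 = 6, Σh^2·P = -46965, Σh·P = -5489, ΣP = -689.)
Solving the 3×3 system (Gaussian elimination) gives a = -26581/8733, b = 10966/8733, c = -7067/5822.

a = -3.04, b = 1.26, c = -1.21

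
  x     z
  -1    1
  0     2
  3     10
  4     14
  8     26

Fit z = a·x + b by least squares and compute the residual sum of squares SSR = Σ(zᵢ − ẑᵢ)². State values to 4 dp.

With design matrix A, AᵀA = [[90, 14]; [14, 5]] and Aᵀz = [293, 53]ᵀ.
det = 90·5 − 14² = 254.
a = (293·5 − 14·53)/254 = 723/254; b = (90·53 − 14·293)/254 = 334/127.
Residuals: 309/254, -80/127, -297/254, -2/127, 76/127; SSR = 915/254.

SSR = 3.6024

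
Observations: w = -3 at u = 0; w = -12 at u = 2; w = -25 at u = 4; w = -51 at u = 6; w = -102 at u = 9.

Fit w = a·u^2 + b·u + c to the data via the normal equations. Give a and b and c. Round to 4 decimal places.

Setting ∂/∂a … = 0 gives: 8129·a + 1017·b + 137·c = -10546;  1017·a + 137·b + 21·c = -1348;  137·a + 21·b + 5·c = -193.
(Σu^2·u^2 = 8129, Σu^2·u = 1017, Σu^2 = 137, Σu·u = 137, Σu = 21, Σ1 = 5, Σu^2·w = -10546, Σu·w = -1348, Σw = -193.)
Row-reducing yields a = -8027/7708, b = -12245/7708, c = -6540/1927.

a = -1.0414, b = -1.5886, c = -3.3939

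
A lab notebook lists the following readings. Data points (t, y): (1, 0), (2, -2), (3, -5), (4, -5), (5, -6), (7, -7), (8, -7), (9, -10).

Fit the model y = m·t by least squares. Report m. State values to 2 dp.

m = -1.06

The normal equations are: 249·m = -264.
Hence m = -264 / 249 ≈ -1.06024.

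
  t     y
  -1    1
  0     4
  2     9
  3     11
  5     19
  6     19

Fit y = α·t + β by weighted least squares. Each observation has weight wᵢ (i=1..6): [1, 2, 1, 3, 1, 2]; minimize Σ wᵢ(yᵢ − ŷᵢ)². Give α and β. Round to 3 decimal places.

With design matrix M, MᵀWM = [[129, 27]; [27, 10]] and MᵀWy = [439, 108]ᵀ.
Δ = 129·10 − 27² = 561.
α = (439·10 − 27·108)/561 = 134/51; β = (129·108 − 27·439)/561 = 63/17.

α = 2.627, β = 3.706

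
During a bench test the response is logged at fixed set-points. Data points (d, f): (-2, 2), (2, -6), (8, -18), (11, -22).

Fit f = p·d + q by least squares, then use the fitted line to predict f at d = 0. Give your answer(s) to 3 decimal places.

The normal equations are: 193·p + 19·q = -402;  19·p + 4·q = -44.
det = 193·4 − 19² = 411.
p = ((-402)·4 − 19·(-44))/411 = -772/411; q = (193·(-44) − 19·(-402))/411 = -854/411.
At d = 0: f̂ = (-772/411)·(0) + (-854/411)·(1) = -854/411.

f̂ = -2.078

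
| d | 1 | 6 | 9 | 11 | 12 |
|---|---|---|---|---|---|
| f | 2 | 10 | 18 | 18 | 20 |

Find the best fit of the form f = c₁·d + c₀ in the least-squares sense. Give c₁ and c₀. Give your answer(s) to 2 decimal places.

c₁ = 1.67, c₀ = 0.57

With design matrix X, XᵀX = [[383, 39]; [39, 5]] and Xᵀf = [662, 68]ᵀ.
Determinant 383·5 − 39² = 394.
c₁ = (662·5 − 39·68)/394 = 329/197; c₀ = (383·68 − 39·662)/394 = 113/197.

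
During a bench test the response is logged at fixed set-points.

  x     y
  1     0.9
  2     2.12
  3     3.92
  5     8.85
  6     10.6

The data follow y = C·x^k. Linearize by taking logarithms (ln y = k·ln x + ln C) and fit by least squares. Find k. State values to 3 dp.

k = 1.411

With ln yᵢ as the transformed response and ln xᵢ as the regressor:
Σln x = 5.1930, Σ(ln x)² = 7.4881, Σln y = 6.5534, Σln x·ln y = 9.7610.
Equations: 7.4881·k + 5.1930·ln C = 9.7610;  5.1930·k + 5·ln C = 6.5534.
Solving (det = 10.4737): k = 1.41051, ln C = -0.15426.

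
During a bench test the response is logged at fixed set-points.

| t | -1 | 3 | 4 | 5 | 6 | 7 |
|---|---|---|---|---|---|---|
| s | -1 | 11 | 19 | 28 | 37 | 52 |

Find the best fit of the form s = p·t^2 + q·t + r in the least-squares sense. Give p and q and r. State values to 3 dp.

p = 0.878, q = 1.253, r = -0.574

From the data, Σt^2·t^2 = 4660, Σt^2·t = 774, Σt^2 = 136, Σt·t = 136, Σt = 24, Σ1 = 6.
For Xᵀs: Σt^2·s = 4982, Σt·s = 836, Σs = 146.
XᵀX·[p, q, r]ᵀ = Xᵀs becomes [[4660, 774, 136]; [774, 136, 24]; [136, 24, 6]]·[p, q, r]ᵀ = [4982, 836, 146]ᵀ.
Solving the 3×3 system (Gaussian elimination) gives p = 122/139, q = 871/695, r = -399/695.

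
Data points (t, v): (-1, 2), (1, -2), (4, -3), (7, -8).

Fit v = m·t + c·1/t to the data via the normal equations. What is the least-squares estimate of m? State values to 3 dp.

m = -1.023

Forming AᵀA = [[67, 4]; [4, 1633/784]] and Aᵀv = [-72, -165/28]ᵀ gives AᵀA·[m, c]ᵀ = Aᵀv.
Eliminating c: (1633/784)·(row 1) − 4·(row 2) gives (96867/784)·m = (1633/784)·(-72) − 4·(-165/28) = -12387/98, so m = -33032/32289.
Then c = ((-165/28) − 4·(-33032/32289))/(1633/784) = -27916/32289.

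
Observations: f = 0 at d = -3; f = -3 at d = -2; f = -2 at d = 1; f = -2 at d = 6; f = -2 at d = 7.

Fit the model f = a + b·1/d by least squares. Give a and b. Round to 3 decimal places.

Entries of MᵀM: Σ1 = 5, Σ1/d = 10/21, Σ1/d·1/d = 1243/882.
And Σf = -9, Σ1/d·f = -47/42.
So MᵀM·[a, b]ᵀ = Mᵀf: [[5, 10/21]; [10/21, 1243/882]]·[a, b]ᵀ = [-9, -47/42]ᵀ.
Determinant 5·(1243/882) − (10/21)² = 2005/294.
a = ((-9)·(1243/882) − (10/21)·(-47/42))/(2005/294) = -10717/6015; b = (5·(-47/42) − (10/21)·(-9))/(2005/294) = -77/401.

a = -1.782, b = -0.192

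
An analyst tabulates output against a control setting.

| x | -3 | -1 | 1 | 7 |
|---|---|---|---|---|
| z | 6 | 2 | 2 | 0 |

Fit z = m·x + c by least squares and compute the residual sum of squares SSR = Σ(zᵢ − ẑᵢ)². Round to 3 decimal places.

Normal-equation sums: Σx·x = 60, Σx = 4, Σ1 = 4.
Moment sums: Σx·z = -18, Σz = 10.
Normal equations: [[60, 4]; [4, 4]]·[m, c]ᵀ = [-18, 10]ᵀ.
Determinant 60·4 − 4² = 224.
m = ((-18)·4 − 4·10)/224 = -1/2; c = (60·10 − 4·(-18))/224 = 3.
Residuals: 3/2, -3/2, -1/2, 1/2; SSR = 5.

SSR = 5.000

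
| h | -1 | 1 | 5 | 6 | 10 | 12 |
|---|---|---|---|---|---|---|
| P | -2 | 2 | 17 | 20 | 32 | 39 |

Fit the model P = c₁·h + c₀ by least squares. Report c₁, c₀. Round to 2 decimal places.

c₁ = 3.21, c₀ = 0.34

With design matrix A, AᵀA = [[307, 33]; [33, 6]] and AᵀP = [997, 108]ᵀ.
Determinant 307·6 − 33² = 753.
c₁ = (997·6 − 33·108)/753 = 806/251; c₀ = (307·108 − 33·997)/753 = 85/251.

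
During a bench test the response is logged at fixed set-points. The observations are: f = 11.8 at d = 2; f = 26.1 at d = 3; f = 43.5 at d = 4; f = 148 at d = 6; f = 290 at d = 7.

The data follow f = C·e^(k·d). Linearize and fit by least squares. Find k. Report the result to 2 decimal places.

k = 0.62

Let Y = ln f. Fitting Y = k·d + ln C by least squares:
AᵀA = [[114.0000, 22.0000]; [22.0000, 5]], rhs = [99.4855, 20.1699]ᵀ  (here Σd = 22.0000, Σ(d)² = 114.0000, Σln f = 20.1699, Σd·ln f = 99.4855).
Δ = 114.0000·5 − (22.0000)² = 86.0000; k = (99.4855·5 − 22.0000·20.1699)/86.0000 = 0.62430, ln C = (114.0000·20.1699 − 22.0000·99.4855)/86.0000 = 1.28705.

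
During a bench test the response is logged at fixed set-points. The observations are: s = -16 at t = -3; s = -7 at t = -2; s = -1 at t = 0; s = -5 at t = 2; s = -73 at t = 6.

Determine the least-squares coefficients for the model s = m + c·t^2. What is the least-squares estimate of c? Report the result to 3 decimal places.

c = -2.052

Setting ∂/∂m … = 0 gives: 5·m + 53·c = -102;  53·m + 1409·c = -2820.
(Σ1 = 5, Σt^2 = 53, Σt^2·t^2 = 1409, Σs = -102, Σt^2·s = -2820.)
Eliminating c: 1409·(row 1) − 53·(row 2) gives 4236·m = 1409·(-102) − 53·(-2820) = 5742, so m = 957/706.
Then c = ((-2820) − 53·(957/706))/1409 = -1449/706.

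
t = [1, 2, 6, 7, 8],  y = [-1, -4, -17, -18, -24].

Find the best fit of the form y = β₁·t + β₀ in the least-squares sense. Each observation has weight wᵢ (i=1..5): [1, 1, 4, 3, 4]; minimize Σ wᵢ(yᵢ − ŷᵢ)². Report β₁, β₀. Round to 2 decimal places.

β₁ = -3.19, β₀ = 2.51

Setting ∂/∂β₁ … = 0 gives: 552·β₁ + 80·β₀ = -1563;  80·β₁ + 13·β₀ = -223.
(Σwᵢ·t·t = 552, Σwᵢ·t = 80, Σwᵢ·1 = 13, Σwᵢ·t·y = -1563, Σwᵢ·y = -223.)
Determinant 552·13 − 80² = 776.
β₁ = ((-1563)·13 − 80·(-223))/776 = -2479/776; β₀ = (552·(-223) − 80·(-1563))/776 = 243/97.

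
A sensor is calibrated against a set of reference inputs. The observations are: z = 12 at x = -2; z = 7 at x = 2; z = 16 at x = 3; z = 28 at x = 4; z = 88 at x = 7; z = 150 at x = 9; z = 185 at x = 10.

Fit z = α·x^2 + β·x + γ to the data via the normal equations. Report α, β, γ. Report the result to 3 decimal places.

α = 1.963, β = -1.278, γ = 1.700

With design matrix M, MᵀM = [[19331, 2163, 263]; [2163, 263, 33]; [263, 33, 7]] and Mᵀz = [35630, 3966, 486]ᵀ.
Solving the 3×3 system (Gaussian elimination) gives α = 559882/285209, β = -364584/285209, γ = 28520/16777.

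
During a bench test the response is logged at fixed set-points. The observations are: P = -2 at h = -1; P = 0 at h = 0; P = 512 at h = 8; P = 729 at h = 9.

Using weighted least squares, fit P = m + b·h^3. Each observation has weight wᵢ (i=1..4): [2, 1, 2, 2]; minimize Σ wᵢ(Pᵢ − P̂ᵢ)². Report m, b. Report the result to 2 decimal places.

The normal system MᵀWM·[m, b]ᵀ = MᵀWP is [[7, 2480]; [2480, 1587172]]·[m, b]ᵀ = [2478, 1587174]ᵀ.
Eliminating b: 1587172·(row 1) − 2480·(row 2) gives 4959804·m = 1587172·2478 − 2480·1587174 = -3179304, so m = -264942/413317.
Then b = (1587174 − 2480·(-264942/413317))/1587172 = 827463/826634.

m = -0.64, b = 1.00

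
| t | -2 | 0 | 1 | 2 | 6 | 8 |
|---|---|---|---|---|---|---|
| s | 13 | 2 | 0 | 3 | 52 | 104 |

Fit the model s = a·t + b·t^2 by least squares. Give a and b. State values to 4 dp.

a = -2.7698, b = 1.9560

Forming AᵀA = [[109, 729]; [729, 5425]] and Aᵀs = [1124, 8592]ᵀ gives AᵀA·[a, b]ᵀ = Aᵀs.
Δ = 109·5425 − 729² = 59884.
a = (1124·5425 − 729·8592)/59884 = -41467/14971; b = (109·8592 − 729·1124)/59884 = 29283/14971.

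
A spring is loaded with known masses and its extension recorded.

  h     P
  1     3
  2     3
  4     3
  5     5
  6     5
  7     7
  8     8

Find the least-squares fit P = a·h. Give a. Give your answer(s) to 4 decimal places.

Entries of AᵀA: Σh·h = 195.
And Σh·P = 189.
Hence a = 189 / 195 ≈ 0.969231.

a = 0.9692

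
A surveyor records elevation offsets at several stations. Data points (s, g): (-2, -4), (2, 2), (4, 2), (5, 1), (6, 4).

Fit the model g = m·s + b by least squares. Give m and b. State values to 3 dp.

MᵀM·[m, b]ᵀ = Mᵀg reads: 85·m + 15·b = 49;  15·m + 5·b = 5.
(Σs·s = 85, Σs = 15, Σ1 = 5, Σs·g = 49, Σg = 5.)
det = 85·5 − 15² = 200.
m = (49·5 − 15·5)/200 = 17/20; b = (85·5 − 15·49)/200 = -31/20.

m = 0.850, b = -1.550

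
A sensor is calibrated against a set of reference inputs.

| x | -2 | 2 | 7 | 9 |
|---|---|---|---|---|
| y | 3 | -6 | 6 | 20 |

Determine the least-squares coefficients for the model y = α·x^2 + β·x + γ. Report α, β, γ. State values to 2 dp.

Setting ∂/∂α … = 0 gives: 8994·α + 1072·β + 138·γ = 1902;  1072·α + 138·β + 16·γ = 204;  138·α + 16·β + 4·γ = 23.
(Σx^2·x^2 = 8994, Σx^2·x = 1072, Σx^2 = 138, Σx·x = 138, Σx = 16, Σ1 = 4, Σx^2·y = 1902, Σx·y = 204, Σy = 23.)
Row-reducing yields α = 23789/42842, β = -51162/21421, γ = -165083/42842.

α = 0.56, β = -2.39, γ = -3.85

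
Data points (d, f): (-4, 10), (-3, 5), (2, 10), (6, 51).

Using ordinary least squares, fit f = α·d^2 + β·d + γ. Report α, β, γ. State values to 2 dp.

The normal equations are: 1649·α + 133·β + 65·γ = 2081;  133·α + 65·β + 1·γ = 271;  65·α + 1·β + 4·γ = 76.
Row-reducing yields α = 1127/1100, β = 2249/1100, γ = 46/25.

α = 1.02, β = 2.04, γ = 1.84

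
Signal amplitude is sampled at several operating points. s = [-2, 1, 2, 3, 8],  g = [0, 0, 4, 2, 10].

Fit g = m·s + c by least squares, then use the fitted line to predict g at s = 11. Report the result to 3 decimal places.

ĝ = 12.188

AᵀA·[m, c]ᵀ = Aᵀg reads: 82·m + 12·c = 94;  12·m + 5·c = 16.
(Σs·s = 82, Σs = 12, Σ1 = 5, Σs·g = 94, Σg = 16.)
Determinant 82·5 − 12² = 266.
m = (94·5 − 12·16)/266 = 139/133; c = (82·16 − 12·94)/266 = 92/133.
At s = 11: ĝ = (139/133)·(11) + (92/133)·(1) = 1621/133.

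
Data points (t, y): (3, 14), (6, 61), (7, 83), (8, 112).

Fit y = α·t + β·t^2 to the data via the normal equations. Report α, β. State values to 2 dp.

α = -1.12, β = 1.88

Sums needed: Σt·t = 158, Σt·t^2 = 1098, Σt^2·t^2 = 7874.
For Xᵀy: Σt·y = 1885, Σt^2·y = 13557.
So XᵀX·[α, β]ᵀ = Xᵀy: [[158, 1098]; [1098, 7874]]·[α, β]ᵀ = [1885, 13557]ᵀ.
Δ = 158·7874 − 1098² = 38488.
α = (1885·7874 − 1098·13557)/38488 = -5387/4811; β = (158·13557 − 1098·1885)/38488 = 18069/9622.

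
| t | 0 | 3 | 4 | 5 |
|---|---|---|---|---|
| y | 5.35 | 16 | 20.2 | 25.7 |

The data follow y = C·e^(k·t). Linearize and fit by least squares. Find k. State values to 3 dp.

With ln yᵢ as the transformed response and tᵢ as the regressor:
XᵀX = [[50.0000, 12.0000]; [12.0000, 4]], rhs = [36.5730, 10.7019]ᵀ  (here Σt = 12.0000, Σ(t)² = 50.0000, Σln y = 10.7019, Σt·ln y = 36.5730).
Slope k = (n·Σt·ln y − Σt·Σln y)/(n·Σ(t)² − (Σt)²) = (4·36.5730 − 12.0000·10.7019)/56.0000 = 0.31910; ln C = (Σln y − k·Σt)/n = 1.71817.

k = 0.319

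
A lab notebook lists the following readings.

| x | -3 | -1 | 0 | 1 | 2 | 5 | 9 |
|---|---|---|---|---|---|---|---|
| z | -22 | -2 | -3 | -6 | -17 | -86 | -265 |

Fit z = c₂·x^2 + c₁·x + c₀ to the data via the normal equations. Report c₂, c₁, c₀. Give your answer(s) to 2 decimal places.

Forming AᵀA = [[7285, 835, 121]; [835, 121, 13]; [121, 13, 7]] and Aᵀz = [-23889, -2787, -401]ᵀ gives AᵀA·[c₂, c₁, c₀]ᵀ = Aᵀz.
Row-reducing yields c₂ = -231041/76167, c₁ = -150260/76167, c₀ = -90518/76167.

c₂ = -3.03, c₁ = -1.97, c₀ = -1.19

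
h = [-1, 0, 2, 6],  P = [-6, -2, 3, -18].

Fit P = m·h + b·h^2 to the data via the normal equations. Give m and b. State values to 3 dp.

m = 4.171, b = -1.197

Sums needed: Σh·h = 41, Σh·h^2 = 223, Σh^2·h^2 = 1313.
Right-hand side: Σh·P = -96, Σh^2·P = -642.
So XᵀX·[m, b]ᵀ = XᵀP: [[41, 223]; [223, 1313]]·[m, b]ᵀ = [-96, -642]ᵀ.
det = 41·1313 − 223² = 4104.
m = ((-96)·1313 − 223·(-642))/4104 = 317/76; b = (41·(-642) − 223·(-96))/4104 = -91/76.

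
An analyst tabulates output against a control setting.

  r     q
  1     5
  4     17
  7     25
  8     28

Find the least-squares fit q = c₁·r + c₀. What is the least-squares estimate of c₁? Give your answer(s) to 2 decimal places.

The normal equations are: 130·c₁ + 20·c₀ = 472;  20·c₁ + 4·c₀ = 75.
(Σr·r = 130, Σr = 20, Σ1 = 4, Σr·q = 472, Σq = 75.)
Δ = 130·4 − 20² = 120.
c₁ = (472·4 − 20·75)/120 = 97/30; c₀ = (130·75 − 20·472)/120 = 31/12.

c₁ = 3.23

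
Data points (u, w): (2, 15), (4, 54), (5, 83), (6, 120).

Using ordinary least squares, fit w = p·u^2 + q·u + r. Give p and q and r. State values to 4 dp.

Forming MᵀM = [[2193, 413, 81]; [413, 81, 17]; [81, 17, 4]] and Mᵀw = [7319, 1381, 272]ᵀ gives MᵀM·[p, q, r]ᵀ = Mᵀw.
Row-reducing yields p = 151/44, q = -5/4, r = 42/11.

p = 3.4318, q = -1.2500, r = 3.8182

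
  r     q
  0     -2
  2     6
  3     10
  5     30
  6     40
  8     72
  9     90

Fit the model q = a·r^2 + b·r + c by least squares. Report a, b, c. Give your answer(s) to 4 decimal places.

a = 1.0067, b = 1.1004, c = -1.5402

Normal-equation sums: Σr^2·r^2 = 12675, Σr^2·r = 1617, Σr^2 = 219, Σr·r = 219, Σr = 33, Σ1 = 7.
Moment sums: Σr^2·q = 14202, Σr·q = 1818, Σq = 246.
Inverting the 3×3 Gram matrix, [a, b, c]ᵀ = [451/448, 493/448, -345/224]ᵀ.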